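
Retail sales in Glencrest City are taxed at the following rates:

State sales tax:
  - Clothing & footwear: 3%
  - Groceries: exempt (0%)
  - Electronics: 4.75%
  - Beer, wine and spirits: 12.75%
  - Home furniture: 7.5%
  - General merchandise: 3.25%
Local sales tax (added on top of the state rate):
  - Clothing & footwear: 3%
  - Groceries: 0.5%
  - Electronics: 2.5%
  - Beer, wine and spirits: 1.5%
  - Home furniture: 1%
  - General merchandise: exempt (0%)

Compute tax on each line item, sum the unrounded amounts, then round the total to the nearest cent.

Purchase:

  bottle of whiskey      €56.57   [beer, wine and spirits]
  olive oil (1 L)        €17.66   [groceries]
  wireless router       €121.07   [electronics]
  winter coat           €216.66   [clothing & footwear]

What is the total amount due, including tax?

Bottle of whiskey €56.57: beer, wine and spirits → 12.75% + 1.5% local = 14.25% → €8.061225
Olive oil (1 L) €17.66: groceries → 0% + 0.5% local = 0.5% → €0.0883
Wireless router €121.07: electronics → 4.75% + 2.5% local = 7.25% → €8.777575
Winter coat €216.66: clothing & footwear → 3% + 3% local = 6% → €12.9996
Subtotal = €411.96; unrounded tax = €29.9267 → €29.93; total due = €441.89

€441.89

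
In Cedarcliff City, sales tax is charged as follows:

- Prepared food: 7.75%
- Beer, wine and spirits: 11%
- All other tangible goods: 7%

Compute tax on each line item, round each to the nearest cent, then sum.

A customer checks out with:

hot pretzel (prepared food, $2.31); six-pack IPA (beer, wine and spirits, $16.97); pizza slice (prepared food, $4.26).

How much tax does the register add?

$2.38

Hot pretzel $2.31: prepared food → 7.75% → $0.18
Six-pack IPA $16.97: beer, wine and spirits → 11% → $1.87
Pizza slice $4.26: prepared food → 7.75% → $0.33
Total tax = $0.18 + $1.87 + $0.33 = $2.38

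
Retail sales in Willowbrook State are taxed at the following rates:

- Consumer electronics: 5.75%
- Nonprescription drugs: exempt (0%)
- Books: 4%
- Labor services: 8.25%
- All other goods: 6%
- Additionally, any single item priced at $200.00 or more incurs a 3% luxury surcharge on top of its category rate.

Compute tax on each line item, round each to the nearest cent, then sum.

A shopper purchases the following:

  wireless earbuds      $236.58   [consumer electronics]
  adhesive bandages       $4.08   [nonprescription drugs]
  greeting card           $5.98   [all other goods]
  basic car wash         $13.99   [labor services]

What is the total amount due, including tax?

$282.84

Wireless earbuds $236.58: consumer electronics → 5.75% + 3% surcharge = 8.75% → $20.70
Adhesive bandages $4.08: nonprescription drugs → 0% → $0.00
Greeting card $5.98: all other goods → 6% → $0.36
Basic car wash $13.99: labor services → 8.25% → $1.15
Subtotal = $260.63; tax = $22.21; total due = $282.84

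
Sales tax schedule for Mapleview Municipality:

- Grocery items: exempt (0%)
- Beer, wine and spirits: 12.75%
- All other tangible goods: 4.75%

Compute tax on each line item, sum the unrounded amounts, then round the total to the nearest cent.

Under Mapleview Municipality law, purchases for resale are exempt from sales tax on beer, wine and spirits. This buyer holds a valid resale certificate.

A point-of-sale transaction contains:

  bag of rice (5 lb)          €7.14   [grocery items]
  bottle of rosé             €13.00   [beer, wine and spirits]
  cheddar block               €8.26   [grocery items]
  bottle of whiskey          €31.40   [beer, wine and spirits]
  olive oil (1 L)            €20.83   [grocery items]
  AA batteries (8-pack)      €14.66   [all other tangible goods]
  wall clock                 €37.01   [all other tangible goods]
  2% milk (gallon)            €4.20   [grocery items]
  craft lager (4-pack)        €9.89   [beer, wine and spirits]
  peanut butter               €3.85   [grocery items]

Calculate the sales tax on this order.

€2.45

Bag of rice (5 lb) €7.14: grocery items → 0% → €0.00
Bottle of rosé €13.00: beer, wine and spirits, buyer-exempt → 0% → €0.00
Cheddar block €8.26: grocery items → 0% → €0.00
Bottle of whiskey €31.40: beer, wine and spirits, buyer-exempt → 0% → €0.00
Olive oil (1 L) €20.83: grocery items → 0% → €0.00
AA batteries (8-pack) €14.66: all other tangible goods → 4.75% → €0.69635
Wall clock €37.01: all other tangible goods → 4.75% → €1.757975
2% milk (gallon) €4.20: grocery items → 0% → €0.00
Craft lager (4-pack) €9.89: beer, wine and spirits, buyer-exempt → 0% → €0.00
Peanut butter €3.85: grocery items → 0% → €0.00
Unrounded tax sum = €2.454325 → €2.45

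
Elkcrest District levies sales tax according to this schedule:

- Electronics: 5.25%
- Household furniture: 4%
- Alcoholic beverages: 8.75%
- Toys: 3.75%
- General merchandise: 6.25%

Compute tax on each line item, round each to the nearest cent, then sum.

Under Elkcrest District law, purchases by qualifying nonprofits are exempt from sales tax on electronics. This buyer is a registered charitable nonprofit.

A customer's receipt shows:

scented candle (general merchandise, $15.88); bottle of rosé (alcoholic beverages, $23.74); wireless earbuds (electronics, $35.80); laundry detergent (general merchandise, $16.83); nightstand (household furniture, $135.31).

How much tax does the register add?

Scented candle $15.88: general merchandise → 6.25% → $0.99
Bottle of rosé $23.74: alcoholic beverages → 8.75% → $2.08
Wireless earbuds $35.80: electronics, buyer-exempt → 0% → $0.00
Laundry detergent $16.83: general merchandise → 6.25% → $1.05
Nightstand $135.31: household furniture → 4% → $5.41
Total tax = $0.99 + $2.08 + $1.05 + $5.41 = $9.53

$9.53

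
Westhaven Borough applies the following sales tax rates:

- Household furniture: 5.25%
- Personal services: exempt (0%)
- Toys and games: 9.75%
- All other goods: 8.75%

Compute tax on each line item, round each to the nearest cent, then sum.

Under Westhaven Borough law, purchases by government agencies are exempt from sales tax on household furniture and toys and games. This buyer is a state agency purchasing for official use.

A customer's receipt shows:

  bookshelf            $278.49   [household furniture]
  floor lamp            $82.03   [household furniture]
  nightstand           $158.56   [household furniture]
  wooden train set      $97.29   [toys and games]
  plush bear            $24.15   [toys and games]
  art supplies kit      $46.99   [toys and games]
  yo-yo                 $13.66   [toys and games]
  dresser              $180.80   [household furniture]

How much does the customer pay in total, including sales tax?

Bookshelf $278.49: household furniture, buyer-exempt → 0% → $0.00
Floor lamp $82.03: household furniture, buyer-exempt → 0% → $0.00
Nightstand $158.56: household furniture, buyer-exempt → 0% → $0.00
Wooden train set $97.29: toys and games, buyer-exempt → 0% → $0.00
Plush bear $24.15: toys and games, buyer-exempt → 0% → $0.00
Art supplies kit $46.99: toys and games, buyer-exempt → 0% → $0.00
Yo-yo $13.66: toys and games, buyer-exempt → 0% → $0.00
Dresser $180.80: household furniture, buyer-exempt → 0% → $0.00
Subtotal = $881.97; tax = $0.00; total due = $881.97

$881.97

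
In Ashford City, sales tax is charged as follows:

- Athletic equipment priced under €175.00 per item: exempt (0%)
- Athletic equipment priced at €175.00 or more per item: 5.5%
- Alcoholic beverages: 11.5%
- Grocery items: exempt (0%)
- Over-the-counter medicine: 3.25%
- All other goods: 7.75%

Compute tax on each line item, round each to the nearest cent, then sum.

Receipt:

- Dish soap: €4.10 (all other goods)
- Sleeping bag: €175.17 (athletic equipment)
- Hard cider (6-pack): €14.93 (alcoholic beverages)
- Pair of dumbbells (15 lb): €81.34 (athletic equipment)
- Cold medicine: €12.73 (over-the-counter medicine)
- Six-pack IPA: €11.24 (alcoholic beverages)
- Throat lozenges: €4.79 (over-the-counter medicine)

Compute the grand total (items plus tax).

€317.83

Dish soap €4.10: all other goods → 7.75% → €0.32
Sleeping bag €175.17: athletic equipment, €175.00 or more → 5.5% → €9.63
Hard cider (6-pack) €14.93: alcoholic beverages → 11.5% → €1.72
Pair of dumbbells (15 lb) €81.34: athletic equipment, under €175.00 → 0% → €0.00
Cold medicine €12.73: over-the-counter medicine → 3.25% → €0.41
Six-pack IPA €11.24: alcoholic beverages → 11.5% → €1.29
Throat lozenges €4.79: over-the-counter medicine → 3.25% → €0.16
Subtotal = €304.30; tax = €13.53; total due = €317.83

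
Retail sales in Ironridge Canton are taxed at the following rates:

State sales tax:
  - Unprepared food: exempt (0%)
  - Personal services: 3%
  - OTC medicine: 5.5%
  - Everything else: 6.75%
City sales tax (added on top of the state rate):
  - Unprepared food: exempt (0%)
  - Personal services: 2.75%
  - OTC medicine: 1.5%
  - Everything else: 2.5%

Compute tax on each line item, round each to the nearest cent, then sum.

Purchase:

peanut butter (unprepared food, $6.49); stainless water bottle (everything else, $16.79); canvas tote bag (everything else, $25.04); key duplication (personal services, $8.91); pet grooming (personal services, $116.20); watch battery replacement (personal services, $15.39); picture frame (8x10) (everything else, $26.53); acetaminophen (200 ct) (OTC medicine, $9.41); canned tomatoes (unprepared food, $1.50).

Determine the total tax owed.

$15.05

Peanut butter $6.49: unprepared food → 0% + 0% city = 0% → $0.00
Stainless water bottle $16.79: everything else → 6.75% + 2.5% city = 9.25% → $1.55
Canvas tote bag $25.04: everything else → 6.75% + 2.5% city = 9.25% → $2.32
Key duplication $8.91: personal services → 3% + 2.75% city = 5.75% → $0.51
Pet grooming $116.20: personal services → 3% + 2.75% city = 5.75% → $6.68
Watch battery replacement $15.39: personal services → 3% + 2.75% city = 5.75% → $0.88
Picture frame (8x10) $26.53: everything else → 6.75% + 2.5% city = 9.25% → $2.45
Acetaminophen (200 ct) $9.41: OTC medicine → 5.5% + 1.5% city = 7% → $0.66
Canned tomatoes $1.50: unprepared food → 0% + 0% city = 0% → $0.00
Total tax = $1.55 + $2.32 + $0.51 + $6.68 + $0.88 + $2.45 + $0.66 = $15.05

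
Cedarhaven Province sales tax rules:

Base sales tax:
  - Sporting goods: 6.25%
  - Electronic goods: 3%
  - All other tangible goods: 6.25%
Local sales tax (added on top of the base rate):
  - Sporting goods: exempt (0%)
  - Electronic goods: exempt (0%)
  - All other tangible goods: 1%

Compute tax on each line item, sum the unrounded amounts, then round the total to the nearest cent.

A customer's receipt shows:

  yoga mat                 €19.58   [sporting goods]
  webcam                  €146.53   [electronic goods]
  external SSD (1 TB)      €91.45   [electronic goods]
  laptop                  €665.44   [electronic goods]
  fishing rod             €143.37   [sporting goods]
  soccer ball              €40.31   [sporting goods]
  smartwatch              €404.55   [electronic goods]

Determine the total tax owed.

€51.94

Yoga mat €19.58: sporting goods → 6.25% + 0% local = 6.25% → €1.22375
Webcam €146.53: electronic goods → 3% + 0% local = 3% → €4.3959
External SSD (1 TB) €91.45: electronic goods → 3% + 0% local = 3% → €2.7435
Laptop €665.44: electronic goods → 3% + 0% local = 3% → €19.9632
Fishing rod €143.37: sporting goods → 6.25% + 0% local = 6.25% → €8.960625
Soccer ball €40.31: sporting goods → 6.25% + 0% local = 6.25% → €2.519375
Smartwatch €404.55: electronic goods → 3% + 0% local = 3% → €12.1365
Unrounded tax sum = €51.94285 → €51.94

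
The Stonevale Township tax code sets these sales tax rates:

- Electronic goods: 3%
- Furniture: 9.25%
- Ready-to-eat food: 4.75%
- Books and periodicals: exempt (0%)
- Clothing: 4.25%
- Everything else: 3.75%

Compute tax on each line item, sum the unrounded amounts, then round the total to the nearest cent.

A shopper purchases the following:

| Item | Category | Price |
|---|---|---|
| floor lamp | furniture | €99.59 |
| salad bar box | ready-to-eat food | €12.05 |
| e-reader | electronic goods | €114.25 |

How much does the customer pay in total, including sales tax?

Floor lamp €99.59: furniture → 9.25% → €9.212075
Salad bar box €12.05: ready-to-eat food → 4.75% → €0.572375
E-reader €114.25: electronic goods → 3% → €3.4275
Subtotal = €225.89; unrounded tax = €13.21195 → €13.21; total due = €239.10

€239.10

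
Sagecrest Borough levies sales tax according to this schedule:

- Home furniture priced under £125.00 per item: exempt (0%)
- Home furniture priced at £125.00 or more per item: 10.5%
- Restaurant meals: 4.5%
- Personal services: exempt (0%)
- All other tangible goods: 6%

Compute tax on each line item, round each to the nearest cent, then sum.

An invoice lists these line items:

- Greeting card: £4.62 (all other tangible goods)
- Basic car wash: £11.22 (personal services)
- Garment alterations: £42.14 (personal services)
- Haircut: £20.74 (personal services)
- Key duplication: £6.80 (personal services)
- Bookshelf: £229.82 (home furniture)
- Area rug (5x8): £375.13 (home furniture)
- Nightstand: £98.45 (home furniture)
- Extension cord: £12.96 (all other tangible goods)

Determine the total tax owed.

Greeting card £4.62: all other tangible goods → 6% → £0.28
Basic car wash £11.22: personal services → 0% → £0.00
Garment alterations £42.14: personal services → 0% → £0.00
Haircut £20.74: personal services → 0% → £0.00
Key duplication £6.80: personal services → 0% → £0.00
Bookshelf £229.82: home furniture, £125.00 or more → 10.5% → £24.13
Area rug (5x8) £375.13: home furniture, £125.00 or more → 10.5% → £39.39
Nightstand £98.45: home furniture, under £125.00 → 0% → £0.00
Extension cord £12.96: all other tangible goods → 6% → £0.78
Total tax = £0.28 + £24.13 + £39.39 + £0.78 = £64.58

£64.58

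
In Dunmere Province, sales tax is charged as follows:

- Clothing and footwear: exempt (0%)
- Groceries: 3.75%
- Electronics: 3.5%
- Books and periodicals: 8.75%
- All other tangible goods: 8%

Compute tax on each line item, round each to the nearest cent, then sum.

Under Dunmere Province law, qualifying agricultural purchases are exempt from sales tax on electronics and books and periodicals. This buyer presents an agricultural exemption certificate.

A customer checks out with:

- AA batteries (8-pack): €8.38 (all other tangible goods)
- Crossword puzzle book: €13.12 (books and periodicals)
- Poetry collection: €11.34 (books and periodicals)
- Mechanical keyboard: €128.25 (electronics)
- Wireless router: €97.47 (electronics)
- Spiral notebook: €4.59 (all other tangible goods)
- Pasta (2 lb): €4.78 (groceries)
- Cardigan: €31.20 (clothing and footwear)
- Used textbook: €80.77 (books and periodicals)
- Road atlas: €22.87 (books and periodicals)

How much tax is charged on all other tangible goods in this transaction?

AA batteries (8-pack) €8.38: all other tangible goods → 8% → €0.67
Spiral notebook €4.59: all other tangible goods → 8% → €0.37
Tax on all other tangible goods = €0.67 + €0.37 = €1.04

€1.04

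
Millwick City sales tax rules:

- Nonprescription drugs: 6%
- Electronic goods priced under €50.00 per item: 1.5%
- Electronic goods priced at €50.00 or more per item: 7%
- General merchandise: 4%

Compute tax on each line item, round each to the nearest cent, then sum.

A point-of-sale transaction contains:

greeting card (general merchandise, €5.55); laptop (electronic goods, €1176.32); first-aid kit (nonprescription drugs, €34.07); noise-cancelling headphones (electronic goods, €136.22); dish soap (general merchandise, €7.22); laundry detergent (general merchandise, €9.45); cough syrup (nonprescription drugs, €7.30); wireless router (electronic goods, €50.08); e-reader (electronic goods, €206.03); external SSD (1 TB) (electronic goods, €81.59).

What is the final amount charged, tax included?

€1832.72

Greeting card €5.55: general merchandise → 4% → €0.22
Laptop €1176.32: electronic goods, €50.00 or more → 7% → €82.34
First-aid kit €34.07: nonprescription drugs → 6% → €2.04
Noise-cancelling headphones €136.22: electronic goods, €50.00 or more → 7% → €9.54
Dish soap €7.22: general merchandise → 4% → €0.29
Laundry detergent €9.45: general merchandise → 4% → €0.38
Cough syrup €7.30: nonprescription drugs → 6% → €0.44
Wireless router €50.08: electronic goods, €50.00 or more → 7% → €3.51
E-reader €206.03: electronic goods, €50.00 or more → 7% → €14.42
External SSD (1 TB) €81.59: electronic goods, €50.00 or more → 7% → €5.71
Subtotal = €1713.83; tax = €118.89; total due = €1832.72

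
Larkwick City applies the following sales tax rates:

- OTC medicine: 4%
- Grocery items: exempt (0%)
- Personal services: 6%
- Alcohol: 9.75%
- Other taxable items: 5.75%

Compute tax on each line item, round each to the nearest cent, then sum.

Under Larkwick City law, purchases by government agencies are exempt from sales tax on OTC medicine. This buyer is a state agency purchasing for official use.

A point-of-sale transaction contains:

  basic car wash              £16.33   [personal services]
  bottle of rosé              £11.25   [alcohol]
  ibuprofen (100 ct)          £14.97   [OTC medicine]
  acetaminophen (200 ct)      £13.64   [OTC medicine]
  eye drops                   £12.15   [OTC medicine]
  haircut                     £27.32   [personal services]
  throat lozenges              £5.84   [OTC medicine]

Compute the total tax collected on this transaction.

Basic car wash £16.33: personal services → 6% → £0.98
Bottle of rosé £11.25: alcohol → 9.75% → £1.10
Ibuprofen (100 ct) £14.97: OTC medicine, buyer-exempt → 0% → £0.00
Acetaminophen (200 ct) £13.64: OTC medicine, buyer-exempt → 0% → £0.00
Eye drops £12.15: OTC medicine, buyer-exempt → 0% → £0.00
Haircut £27.32: personal services → 6% → £1.64
Throat lozenges £5.84: OTC medicine, buyer-exempt → 0% → £0.00
Total tax = £0.98 + £1.10 + £1.64 = £3.72

£3.72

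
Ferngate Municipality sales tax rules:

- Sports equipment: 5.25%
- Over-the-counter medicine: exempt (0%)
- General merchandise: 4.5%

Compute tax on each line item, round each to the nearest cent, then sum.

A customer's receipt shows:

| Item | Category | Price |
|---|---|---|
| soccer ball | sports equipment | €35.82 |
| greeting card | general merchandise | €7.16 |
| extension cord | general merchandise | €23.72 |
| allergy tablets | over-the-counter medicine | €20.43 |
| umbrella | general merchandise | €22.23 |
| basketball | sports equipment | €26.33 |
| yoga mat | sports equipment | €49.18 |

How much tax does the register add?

€8.23

Soccer ball €35.82: sports equipment → 5.25% → €1.88
Greeting card €7.16: general merchandise → 4.5% → €0.32
Extension cord €23.72: general merchandise → 4.5% → €1.07
Allergy tablets €20.43: over-the-counter medicine → 0% → €0.00
Umbrella €22.23: general merchandise → 4.5% → €1.00
Basketball €26.33: sports equipment → 5.25% → €1.38
Yoga mat €49.18: sports equipment → 5.25% → €2.58
Total tax = €1.88 + €0.32 + €1.07 + €1.00 + €1.38 + €2.58 = €8.23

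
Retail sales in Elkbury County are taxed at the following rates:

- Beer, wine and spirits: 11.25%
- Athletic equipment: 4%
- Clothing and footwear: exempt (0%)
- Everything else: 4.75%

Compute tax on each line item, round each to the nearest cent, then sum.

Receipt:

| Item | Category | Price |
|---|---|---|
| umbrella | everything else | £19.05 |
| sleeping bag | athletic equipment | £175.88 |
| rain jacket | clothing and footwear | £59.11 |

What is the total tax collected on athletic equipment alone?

Sleeping bag £175.88: athletic equipment → 4% → £7.04
Tax on athletic equipment = £7.04

£7.04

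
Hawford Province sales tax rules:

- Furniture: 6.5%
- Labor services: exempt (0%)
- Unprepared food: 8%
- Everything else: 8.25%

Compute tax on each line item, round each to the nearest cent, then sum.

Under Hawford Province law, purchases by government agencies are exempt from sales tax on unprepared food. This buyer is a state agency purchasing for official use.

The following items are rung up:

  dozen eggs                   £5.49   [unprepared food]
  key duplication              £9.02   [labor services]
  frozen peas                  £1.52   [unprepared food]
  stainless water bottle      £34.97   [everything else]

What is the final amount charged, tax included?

£53.89

Dozen eggs £5.49: unprepared food, buyer-exempt → 0% → £0.00
Key duplication £9.02: labor services → 0% → £0.00
Frozen peas £1.52: unprepared food, buyer-exempt → 0% → £0.00
Stainless water bottle £34.97: everything else → 8.25% → £2.89
Subtotal = £51.00; tax = £2.89; total due = £53.89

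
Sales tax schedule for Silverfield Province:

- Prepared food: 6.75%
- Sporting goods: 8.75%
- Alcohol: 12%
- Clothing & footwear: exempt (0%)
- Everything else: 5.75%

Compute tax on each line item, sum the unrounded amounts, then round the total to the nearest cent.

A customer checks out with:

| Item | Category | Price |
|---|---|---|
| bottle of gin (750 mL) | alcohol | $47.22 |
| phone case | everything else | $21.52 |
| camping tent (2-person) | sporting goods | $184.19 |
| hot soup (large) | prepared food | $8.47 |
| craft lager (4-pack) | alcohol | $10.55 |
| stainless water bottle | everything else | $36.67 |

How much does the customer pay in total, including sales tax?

Bottle of gin (750 mL) $47.22: alcohol → 12% → $5.6664
Phone case $21.52: everything else → 5.75% → $1.2374
Camping tent (2-person) $184.19: sporting goods → 8.75% → $16.116625
Hot soup (large) $8.47: prepared food → 6.75% → $0.571725
Craft lager (4-pack) $10.55: alcohol → 12% → $1.266
Stainless water bottle $36.67: everything else → 5.75% → $2.108525
Subtotal = $308.62; unrounded tax = $26.966675 → $26.97; total due = $335.59

$335.59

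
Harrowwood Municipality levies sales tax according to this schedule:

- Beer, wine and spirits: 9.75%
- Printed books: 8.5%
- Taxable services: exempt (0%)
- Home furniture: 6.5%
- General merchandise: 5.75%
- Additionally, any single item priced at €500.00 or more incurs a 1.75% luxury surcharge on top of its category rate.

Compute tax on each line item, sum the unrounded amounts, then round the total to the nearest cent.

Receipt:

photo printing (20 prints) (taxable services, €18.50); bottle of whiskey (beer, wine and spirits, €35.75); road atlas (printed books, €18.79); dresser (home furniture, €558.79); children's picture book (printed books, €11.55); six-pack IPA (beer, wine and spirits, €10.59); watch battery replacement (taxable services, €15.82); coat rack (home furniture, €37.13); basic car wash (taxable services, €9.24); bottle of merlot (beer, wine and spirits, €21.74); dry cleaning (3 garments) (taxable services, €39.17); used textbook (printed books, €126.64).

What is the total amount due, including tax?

€972.20

Photo printing (20 prints) €18.50: taxable services → 0% → €0.00
Bottle of whiskey €35.75: beer, wine and spirits → 9.75% → €3.485625
Road atlas €18.79: printed books → 8.5% → €1.59715
Dresser €558.79: home furniture → 6.5% + 1.75% surcharge = 8.25% → €46.100175
Children's picture book €11.55: printed books → 8.5% → €0.98175
Six-pack IPA €10.59: beer, wine and spirits → 9.75% → €1.032525
Watch battery replacement €15.82: taxable services → 0% → €0.00
Coat rack €37.13: home furniture → 6.5% → €2.41345
Basic car wash €9.24: taxable services → 0% → €0.00
Bottle of merlot €21.74: beer, wine and spirits → 9.75% → €2.11965
Dry cleaning (3 garments) €39.17: taxable services → 0% → €0.00
Used textbook €126.64: printed books → 8.5% → €10.7644
Subtotal = €903.71; unrounded tax = €68.494725 → €68.49; total due = €972.20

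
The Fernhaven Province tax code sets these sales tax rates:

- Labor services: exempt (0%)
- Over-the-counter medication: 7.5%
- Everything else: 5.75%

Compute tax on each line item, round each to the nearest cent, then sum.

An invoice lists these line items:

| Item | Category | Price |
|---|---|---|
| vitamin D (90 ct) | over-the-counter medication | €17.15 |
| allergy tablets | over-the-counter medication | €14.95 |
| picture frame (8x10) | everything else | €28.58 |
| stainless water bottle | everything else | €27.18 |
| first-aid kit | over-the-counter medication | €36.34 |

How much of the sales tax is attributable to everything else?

Picture frame (8x10) €28.58: everything else → 5.75% → €1.64
Stainless water bottle €27.18: everything else → 5.75% → €1.56
Tax on everything else = €1.64 + €1.56 = €3.20

€3.20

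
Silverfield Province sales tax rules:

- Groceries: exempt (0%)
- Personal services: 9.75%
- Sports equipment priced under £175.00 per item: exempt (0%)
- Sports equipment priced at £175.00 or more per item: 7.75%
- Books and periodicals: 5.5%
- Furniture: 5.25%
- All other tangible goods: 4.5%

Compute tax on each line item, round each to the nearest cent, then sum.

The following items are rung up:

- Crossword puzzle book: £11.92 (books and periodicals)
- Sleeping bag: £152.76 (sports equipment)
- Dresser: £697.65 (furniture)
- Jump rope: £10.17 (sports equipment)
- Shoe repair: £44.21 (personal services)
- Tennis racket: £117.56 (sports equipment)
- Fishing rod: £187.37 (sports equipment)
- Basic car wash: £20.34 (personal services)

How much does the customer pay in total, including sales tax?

£1300.08

Crossword puzzle book £11.92: books and periodicals → 5.5% → £0.66
Sleeping bag £152.76: sports equipment, under £175.00 → 0% → £0.00
Dresser £697.65: furniture → 5.25% → £36.63
Jump rope £10.17: sports equipment, under £175.00 → 0% → £0.00
Shoe repair £44.21: personal services → 9.75% → £4.31
Tennis racket £117.56: sports equipment, under £175.00 → 0% → £0.00
Fishing rod £187.37: sports equipment, £175.00 or more → 7.75% → £14.52
Basic car wash £20.34: personal services → 9.75% → £1.98
Subtotal = £1241.98; tax = £58.10; total due = £1300.08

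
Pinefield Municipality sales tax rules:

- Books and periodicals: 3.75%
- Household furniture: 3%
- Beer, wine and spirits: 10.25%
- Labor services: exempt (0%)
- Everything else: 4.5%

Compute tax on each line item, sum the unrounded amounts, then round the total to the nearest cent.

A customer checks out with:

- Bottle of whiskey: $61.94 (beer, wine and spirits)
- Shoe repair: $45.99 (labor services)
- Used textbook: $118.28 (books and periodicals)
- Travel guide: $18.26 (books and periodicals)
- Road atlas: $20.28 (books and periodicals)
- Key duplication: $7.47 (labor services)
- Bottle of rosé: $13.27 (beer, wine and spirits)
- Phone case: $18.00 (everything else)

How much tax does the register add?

$14.40

Bottle of whiskey $61.94: beer, wine and spirits → 10.25% → $6.34885
Shoe repair $45.99: labor services → 0% → $0.00
Used textbook $118.28: books and periodicals → 3.75% → $4.4355
Travel guide $18.26: books and periodicals → 3.75% → $0.68475
Road atlas $20.28: books and periodicals → 3.75% → $0.7605
Key duplication $7.47: labor services → 0% → $0.00
Bottle of rosé $13.27: beer, wine and spirits → 10.25% → $1.360175
Phone case $18.00: everything else → 4.5% → $0.81
Unrounded tax sum = $14.399775 → $14.40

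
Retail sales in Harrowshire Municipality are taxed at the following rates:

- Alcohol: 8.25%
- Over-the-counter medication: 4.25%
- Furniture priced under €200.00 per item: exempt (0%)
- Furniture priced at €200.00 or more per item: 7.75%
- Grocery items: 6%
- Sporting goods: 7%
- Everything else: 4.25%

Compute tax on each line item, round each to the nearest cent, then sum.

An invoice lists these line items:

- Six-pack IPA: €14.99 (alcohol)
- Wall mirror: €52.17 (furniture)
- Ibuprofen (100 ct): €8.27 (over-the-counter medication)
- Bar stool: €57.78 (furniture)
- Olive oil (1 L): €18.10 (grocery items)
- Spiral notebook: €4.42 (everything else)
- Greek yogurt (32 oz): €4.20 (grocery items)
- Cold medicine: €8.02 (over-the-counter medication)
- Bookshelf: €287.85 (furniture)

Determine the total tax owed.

€25.77

Six-pack IPA €14.99: alcohol → 8.25% → €1.24
Wall mirror €52.17: furniture, under €200.00 → 0% → €0.00
Ibuprofen (100 ct) €8.27: over-the-counter medication → 4.25% → €0.35
Bar stool €57.78: furniture, under €200.00 → 0% → €0.00
Olive oil (1 L) €18.10: grocery items → 6% → €1.09
Spiral notebook €4.42: everything else → 4.25% → €0.19
Greek yogurt (32 oz) €4.20: grocery items → 6% → €0.25
Cold medicine €8.02: over-the-counter medication → 4.25% → €0.34
Bookshelf €287.85: furniture, €200.00 or more → 7.75% → €22.31
Total tax = €1.24 + €0.35 + €1.09 + €0.19 + €0.25 + €0.34 + €22.31 = €25.77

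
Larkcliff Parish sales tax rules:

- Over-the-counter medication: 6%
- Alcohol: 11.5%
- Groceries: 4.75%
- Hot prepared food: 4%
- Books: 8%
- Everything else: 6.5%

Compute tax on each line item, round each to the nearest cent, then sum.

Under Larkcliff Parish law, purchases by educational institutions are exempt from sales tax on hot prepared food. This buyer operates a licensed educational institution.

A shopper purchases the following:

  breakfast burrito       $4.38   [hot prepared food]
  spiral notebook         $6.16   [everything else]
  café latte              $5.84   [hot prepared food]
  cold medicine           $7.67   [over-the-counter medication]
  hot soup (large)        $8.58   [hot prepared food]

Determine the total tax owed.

Breakfast burrito $4.38: hot prepared food, buyer-exempt → 0% → $0.00
Spiral notebook $6.16: everything else → 6.5% → $0.40
Café latte $5.84: hot prepared food, buyer-exempt → 0% → $0.00
Cold medicine $7.67: over-the-counter medication → 6% → $0.46
Hot soup (large) $8.58: hot prepared food, buyer-exempt → 0% → $0.00
Total tax = $0.40 + $0.46 = $0.86

$0.86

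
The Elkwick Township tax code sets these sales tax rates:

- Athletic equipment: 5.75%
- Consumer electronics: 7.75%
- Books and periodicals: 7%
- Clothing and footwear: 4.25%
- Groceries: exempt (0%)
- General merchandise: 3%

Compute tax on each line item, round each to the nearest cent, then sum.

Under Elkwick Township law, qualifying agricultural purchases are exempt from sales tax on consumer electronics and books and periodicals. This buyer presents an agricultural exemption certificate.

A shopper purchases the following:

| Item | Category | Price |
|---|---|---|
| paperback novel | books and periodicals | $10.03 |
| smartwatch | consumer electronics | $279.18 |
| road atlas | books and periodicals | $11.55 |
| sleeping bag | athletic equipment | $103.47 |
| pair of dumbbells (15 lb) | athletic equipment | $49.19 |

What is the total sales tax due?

Paperback novel $10.03: books and periodicals, buyer-exempt → 0% → $0.00
Smartwatch $279.18: consumer electronics, buyer-exempt → 0% → $0.00
Road atlas $11.55: books and periodicals, buyer-exempt → 0% → $0.00
Sleeping bag $103.47: athletic equipment → 5.75% → $5.95
Pair of dumbbells (15 lb) $49.19: athletic equipment → 5.75% → $2.83
Total tax = $5.95 + $2.83 = $8.78

$8.78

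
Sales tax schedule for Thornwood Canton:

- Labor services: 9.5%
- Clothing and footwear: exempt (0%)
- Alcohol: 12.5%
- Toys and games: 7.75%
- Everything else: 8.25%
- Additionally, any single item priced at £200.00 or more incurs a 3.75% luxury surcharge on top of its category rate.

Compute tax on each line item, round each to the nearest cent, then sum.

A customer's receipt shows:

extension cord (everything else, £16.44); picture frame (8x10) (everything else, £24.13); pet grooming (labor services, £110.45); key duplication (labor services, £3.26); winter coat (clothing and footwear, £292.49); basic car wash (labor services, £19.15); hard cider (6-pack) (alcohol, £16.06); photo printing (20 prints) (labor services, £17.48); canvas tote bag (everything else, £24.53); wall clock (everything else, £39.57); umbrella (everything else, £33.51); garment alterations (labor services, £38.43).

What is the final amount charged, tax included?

Extension cord £16.44: everything else → 8.25% → £1.36
Picture frame (8x10) £24.13: everything else → 8.25% → £1.99
Pet grooming £110.45: labor services → 9.5% → £10.49
Key duplication £3.26: labor services → 9.5% → £0.31
Winter coat £292.49: clothing and footwear → 0% + 3.75% surcharge = 3.75% → £10.97
Basic car wash £19.15: labor services → 9.5% → £1.82
Hard cider (6-pack) £16.06: alcohol → 12.5% → £2.01
Photo printing (20 prints) £17.48: labor services → 9.5% → £1.66
Canvas tote bag £24.53: everything else → 8.25% → £2.02
Wall clock £39.57: everything else → 8.25% → £3.26
Umbrella £33.51: everything else → 8.25% → £2.76
Garment alterations £38.43: labor services → 9.5% → £3.65
Subtotal = £635.50; tax = £42.30; total due = £677.80

£677.80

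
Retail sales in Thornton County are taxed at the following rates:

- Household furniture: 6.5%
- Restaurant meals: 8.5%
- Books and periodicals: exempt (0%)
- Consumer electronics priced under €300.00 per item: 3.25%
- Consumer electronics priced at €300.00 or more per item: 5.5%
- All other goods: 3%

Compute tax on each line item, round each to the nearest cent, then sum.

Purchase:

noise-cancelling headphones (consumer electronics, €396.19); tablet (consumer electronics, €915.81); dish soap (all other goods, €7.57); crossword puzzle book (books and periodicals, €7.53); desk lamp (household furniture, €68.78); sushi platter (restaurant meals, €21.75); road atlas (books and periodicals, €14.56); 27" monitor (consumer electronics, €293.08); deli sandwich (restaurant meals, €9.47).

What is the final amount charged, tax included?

€1823.78

Noise-cancelling headphones €396.19: consumer electronics, €300.00 or more → 5.5% → €21.79
Tablet €915.81: consumer electronics, €300.00 or more → 5.5% → €50.37
Dish soap €7.57: all other goods → 3% → €0.23
Crossword puzzle book €7.53: books and periodicals → 0% → €0.00
Desk lamp €68.78: household furniture → 6.5% → €4.47
Sushi platter €21.75: restaurant meals → 8.5% → €1.85
Road atlas €14.56: books and periodicals → 0% → €0.00
27" monitor €293.08: consumer electronics, under €300.00 → 3.25% → €9.53
Deli sandwich €9.47: restaurant meals → 8.5% → €0.80
Subtotal = €1734.74; tax = €89.04; total due = €1823.78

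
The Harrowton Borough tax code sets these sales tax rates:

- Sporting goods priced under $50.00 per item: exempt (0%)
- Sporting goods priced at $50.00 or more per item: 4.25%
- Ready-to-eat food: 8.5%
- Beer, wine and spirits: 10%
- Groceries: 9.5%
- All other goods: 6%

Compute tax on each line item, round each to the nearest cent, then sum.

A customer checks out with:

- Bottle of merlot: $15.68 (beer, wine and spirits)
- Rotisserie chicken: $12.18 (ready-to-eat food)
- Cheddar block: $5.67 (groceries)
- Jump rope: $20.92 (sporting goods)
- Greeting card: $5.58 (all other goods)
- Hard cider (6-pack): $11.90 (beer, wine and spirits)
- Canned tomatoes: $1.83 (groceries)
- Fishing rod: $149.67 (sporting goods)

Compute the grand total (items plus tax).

$234.63

Bottle of merlot $15.68: beer, wine and spirits → 10% → $1.57
Rotisserie chicken $12.18: ready-to-eat food → 8.5% → $1.04
Cheddar block $5.67: groceries → 9.5% → $0.54
Jump rope $20.92: sporting goods, under $50.00 → 0% → $0.00
Greeting card $5.58: all other goods → 6% → $0.33
Hard cider (6-pack) $11.90: beer, wine and spirits → 10% → $1.19
Canned tomatoes $1.83: groceries → 9.5% → $0.17
Fishing rod $149.67: sporting goods, $50.00 or more → 4.25% → $6.36
Subtotal = $223.43; tax = $11.20; total due = $234.63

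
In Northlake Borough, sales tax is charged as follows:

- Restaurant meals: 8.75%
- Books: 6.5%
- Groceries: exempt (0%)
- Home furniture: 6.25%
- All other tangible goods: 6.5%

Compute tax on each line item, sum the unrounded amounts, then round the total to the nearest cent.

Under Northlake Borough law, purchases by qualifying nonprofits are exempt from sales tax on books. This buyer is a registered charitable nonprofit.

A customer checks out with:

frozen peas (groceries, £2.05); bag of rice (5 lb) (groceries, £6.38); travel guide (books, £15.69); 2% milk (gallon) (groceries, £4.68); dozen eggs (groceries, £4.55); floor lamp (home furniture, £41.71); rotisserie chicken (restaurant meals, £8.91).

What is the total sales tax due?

Frozen peas £2.05: groceries → 0% → £0.00
Bag of rice (5 lb) £6.38: groceries → 0% → £0.00
Travel guide £15.69: books, buyer-exempt → 0% → £0.00
2% milk (gallon) £4.68: groceries → 0% → £0.00
Dozen eggs £4.55: groceries → 0% → £0.00
Floor lamp £41.71: home furniture → 6.25% → £2.606875
Rotisserie chicken £8.91: restaurant meals → 8.75% → £0.779625
Unrounded tax sum = £3.3865 → £3.39

£3.39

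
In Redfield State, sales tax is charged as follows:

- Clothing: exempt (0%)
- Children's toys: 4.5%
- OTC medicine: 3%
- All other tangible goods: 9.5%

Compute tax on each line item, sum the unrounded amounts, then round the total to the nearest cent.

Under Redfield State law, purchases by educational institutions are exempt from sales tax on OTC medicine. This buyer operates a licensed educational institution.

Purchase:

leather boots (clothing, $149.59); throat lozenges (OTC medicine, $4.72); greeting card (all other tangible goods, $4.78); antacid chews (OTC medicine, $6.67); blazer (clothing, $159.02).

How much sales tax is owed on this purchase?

Leather boots $149.59: clothing → 0% → $0.00
Throat lozenges $4.72: OTC medicine, buyer-exempt → 0% → $0.00
Greeting card $4.78: all other tangible goods → 9.5% → $0.4541
Antacid chews $6.67: OTC medicine, buyer-exempt → 0% → $0.00
Blazer $159.02: clothing → 0% → $0.00
Unrounded tax sum = $0.4541 → $0.45

$0.45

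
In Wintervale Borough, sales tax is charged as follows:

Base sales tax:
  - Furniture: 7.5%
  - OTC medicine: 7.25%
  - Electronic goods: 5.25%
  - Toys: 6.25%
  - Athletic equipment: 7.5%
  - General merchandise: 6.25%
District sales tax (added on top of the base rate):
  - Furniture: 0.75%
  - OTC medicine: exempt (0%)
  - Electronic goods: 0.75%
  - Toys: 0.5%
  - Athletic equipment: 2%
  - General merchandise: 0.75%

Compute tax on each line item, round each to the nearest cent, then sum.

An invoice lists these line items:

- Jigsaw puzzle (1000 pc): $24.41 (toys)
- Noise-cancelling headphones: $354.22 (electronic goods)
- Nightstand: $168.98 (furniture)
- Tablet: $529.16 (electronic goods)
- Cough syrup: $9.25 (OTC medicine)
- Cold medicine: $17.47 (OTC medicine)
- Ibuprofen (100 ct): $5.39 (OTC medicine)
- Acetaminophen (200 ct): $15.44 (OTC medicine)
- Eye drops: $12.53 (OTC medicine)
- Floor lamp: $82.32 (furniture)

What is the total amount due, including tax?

Jigsaw puzzle (1000 pc) $24.41: toys → 6.25% + 0.5% district = 6.75% → $1.65
Noise-cancelling headphones $354.22: electronic goods → 5.25% + 0.75% district = 6% → $21.25
Nightstand $168.98: furniture → 7.5% + 0.75% district = 8.25% → $13.94
Tablet $529.16: electronic goods → 5.25% + 0.75% district = 6% → $31.75
Cough syrup $9.25: OTC medicine → 7.25% + 0% district = 7.25% → $0.67
Cold medicine $17.47: OTC medicine → 7.25% + 0% district = 7.25% → $1.27
Ibuprofen (100 ct) $5.39: OTC medicine → 7.25% + 0% district = 7.25% → $0.39
Acetaminophen (200 ct) $15.44: OTC medicine → 7.25% + 0% district = 7.25% → $1.12
Eye drops $12.53: OTC medicine → 7.25% + 0% district = 7.25% → $0.91
Floor lamp $82.32: furniture → 7.5% + 0.75% district = 8.25% → $6.79
Subtotal = $1219.17; tax = $79.74; total due = $1298.91

$1298.91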